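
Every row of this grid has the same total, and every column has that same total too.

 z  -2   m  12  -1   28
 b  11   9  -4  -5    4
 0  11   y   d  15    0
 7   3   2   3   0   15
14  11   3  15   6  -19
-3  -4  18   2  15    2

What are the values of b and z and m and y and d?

Rows 4 and 5 both sum to 30, so that's the common total.
Column 4: 12 − 4 + 3 + 15 + 2 = 28, so its missing entry is 30 − 28 = 2.
Row 3: 0 + 11 + 2 + 15 + 0 = 28, so its missing entry is 30 − 28 = 2.
Column 3: 9 + 2 + 2 + 3 + 18 = 34, so its missing entry is 30 − 34 = -4.
Row 1: -2 − 4 + 12 − 1 + 28 = 33, so its missing entry is 30 − 33 = -3.
Row 2: 11 + 9 − 4 − 5 + 4 = 15, so its missing entry is 30 − 15 = 15.

b = 15, z = -3, m = -4, y = 2, d = 2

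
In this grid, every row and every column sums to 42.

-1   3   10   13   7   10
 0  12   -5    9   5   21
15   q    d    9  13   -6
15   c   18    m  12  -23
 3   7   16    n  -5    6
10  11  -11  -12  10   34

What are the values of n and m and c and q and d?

n = 15, m = 8, c = 12, q = -3, d = 14

The known cells in row 5 total 27, leaving 42 − 27 = 15 for the blank.
The known cells in column 4 total 34, leaving 42 − 34 = 8 for the blank.
The known cells in row 4 total 30, leaving 42 − 30 = 12 for the blank.
The known cells in column 2 total 45, leaving 42 − 45 = -3 for the blank.
The known cells in row 3 total 28, leaving 42 − 28 = 14 for the blank.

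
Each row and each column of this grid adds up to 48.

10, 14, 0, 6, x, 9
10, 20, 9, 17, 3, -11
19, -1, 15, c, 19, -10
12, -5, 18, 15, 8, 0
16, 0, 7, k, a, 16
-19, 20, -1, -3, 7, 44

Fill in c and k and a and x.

The known cells in row 3 total 42, leaving 48 − 42 = 6 for the blank.
The known cells in row 1 total 39, leaving 48 − 39 = 9 for the blank.
The known cells in column 5 total 46, leaving 48 − 46 = 2 for the blank.
The known cells in row 5 total 41, leaving 48 − 41 = 7 for the blank.

c = 6, k = 7, a = 2, x = 9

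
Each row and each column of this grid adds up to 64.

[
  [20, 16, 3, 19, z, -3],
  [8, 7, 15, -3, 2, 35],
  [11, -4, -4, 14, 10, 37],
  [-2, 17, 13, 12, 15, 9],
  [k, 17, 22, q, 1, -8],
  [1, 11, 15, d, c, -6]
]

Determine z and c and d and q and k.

z = 9, c = 27, d = 16, q = 6, k = 26

The known cells in column 1 total 38, leaving 64 − 38 = 26 for the blank.
The known cells in row 1 total 55, leaving 64 − 55 = 9 for the blank.
The known cells in row 5 total 58, leaving 64 − 58 = 6 for the blank.
The known cells in column 5 total 37, leaving 64 − 37 = 27 for the blank.
The known cells in row 6 total 48, leaving 64 − 48 = 16 for the blank.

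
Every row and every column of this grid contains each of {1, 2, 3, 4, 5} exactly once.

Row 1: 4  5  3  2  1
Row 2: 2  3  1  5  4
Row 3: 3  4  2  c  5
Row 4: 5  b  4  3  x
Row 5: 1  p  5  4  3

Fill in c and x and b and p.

c = 1, x = 2, b = 1, p = 2

Cell (3,4): row 3 already has {2, 3, 4, 5} → 1.
At (row 5, col 2): row 5 already has {1, 3, 4, 5}, so the value is 2.
For row 4, column 2: column 2 already has {2, 3, 4, 5}; that leaves 1.
At (row 4, col 5): row 4 already has {1, 3, 4, 5}, so the value is 2.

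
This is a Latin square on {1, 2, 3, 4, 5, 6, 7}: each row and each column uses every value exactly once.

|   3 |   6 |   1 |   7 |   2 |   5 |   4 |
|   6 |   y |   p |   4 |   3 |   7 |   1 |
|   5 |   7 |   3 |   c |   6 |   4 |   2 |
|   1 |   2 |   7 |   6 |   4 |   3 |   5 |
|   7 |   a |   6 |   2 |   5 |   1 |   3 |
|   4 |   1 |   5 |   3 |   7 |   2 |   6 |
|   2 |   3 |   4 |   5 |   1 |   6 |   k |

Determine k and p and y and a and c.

k = 7, p = 2, y = 5, a = 4, c = 1

Cell (2,3): column 3 already has {1, 3, 4, 5, 6, 7} → 2.
For row 2, column 2: row 2 already has {1, 2, 3, 4, 6, 7}; that leaves 5.
Cell (3,4): row 3 already has {2, 3, 4, 5, 6, 7} → 1.
Cell (7,7): row 7 already has {1, 2, 3, 4, 5, 6} → 7.
At (row 5, col 2): row 5 already has {1, 2, 3, 5, 6, 7}, so the value is 4.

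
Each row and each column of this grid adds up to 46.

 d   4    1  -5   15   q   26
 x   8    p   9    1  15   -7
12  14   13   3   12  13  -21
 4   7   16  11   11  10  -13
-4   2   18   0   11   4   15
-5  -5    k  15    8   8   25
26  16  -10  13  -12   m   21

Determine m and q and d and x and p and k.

m = -8, q = 4, d = 1, x = 12, p = 8, k = 0

Row 7 has 26 + 16 − 10 + 13 − 12 + 21 = 54; the blank must be 46 − 54 = -8.
Column 6 has 15 + 13 + 10 + 4 + 8 − 8 = 42; the blank must be 46 − 42 = 4.
Row 1 has 4 + 1 − 5 + 15 + 4 + 26 = 45; the blank must be 46 − 45 = 1.
Column 1 has 1 + 12 + 4 − 4 − 5 + 26 = 34; the blank must be 46 − 34 = 12.
Row 2 has 12 + 8 + 9 + 1 + 15 − 7 = 38; the blank must be 46 − 38 = 8.
Row 6 has -5 − 5 + 15 + 8 + 8 + 25 = 46; the blank must be 46 − 46 = 0.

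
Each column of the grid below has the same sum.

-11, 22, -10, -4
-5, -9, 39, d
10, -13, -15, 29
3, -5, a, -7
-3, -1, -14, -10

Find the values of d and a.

Column 1 sums to -6 and so does column 2; that's the common total.
In column 4 the known cells total 8, leaving -6 − 8 = -14.
In column 3 the known cells total 0, leaving -6 − 0 = -6.

d = -14, a = -6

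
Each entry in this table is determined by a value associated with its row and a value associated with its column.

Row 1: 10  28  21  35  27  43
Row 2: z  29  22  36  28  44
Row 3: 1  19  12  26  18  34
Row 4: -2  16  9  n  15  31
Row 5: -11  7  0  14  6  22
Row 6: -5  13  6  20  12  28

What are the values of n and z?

The difference between any two rows is the same in every column — this is an addition table with the headers hidden.
Row 4 minus row 1 is 15 − 27 = -12, so its entry in column 4 is 35 + (-12) = 23.
Row 2 minus row 1 is 28 − 27 = 1, so its entry in column 1 is 10 + 1 = 11.

n = 23, z = 11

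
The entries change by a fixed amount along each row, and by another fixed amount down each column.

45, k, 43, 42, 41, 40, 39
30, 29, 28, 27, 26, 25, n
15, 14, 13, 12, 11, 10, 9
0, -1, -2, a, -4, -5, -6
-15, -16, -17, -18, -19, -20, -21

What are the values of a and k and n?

a = -3, k = 44, n = 24

Along each row the entries change by -1 per step; down each column they change by -15.
Row 4: from 0 at column 1, stepping by -1 to column 4 gives -3.
Row 1: from 45 at column 1, stepping by -1 to column 2 gives 44.
Row 2: from 30 at column 1, stepping by -1 to column 7 gives 24.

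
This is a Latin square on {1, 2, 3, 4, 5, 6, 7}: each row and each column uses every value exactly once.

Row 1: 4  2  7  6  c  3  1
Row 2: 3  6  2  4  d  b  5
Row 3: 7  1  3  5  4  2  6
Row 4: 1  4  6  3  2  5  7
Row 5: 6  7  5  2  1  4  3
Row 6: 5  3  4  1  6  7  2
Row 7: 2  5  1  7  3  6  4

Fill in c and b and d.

c = 5, b = 1, d = 7

At (row 1, col 5): row 1 already has {1, 2, 3, 4, 6, 7}, so the value is 5.
For row 2, column 5: column 5 already has {1, 2, 3, 4, 5, 6}; that leaves 7.
Cell (2,6): row 2 already has {2, 3, 4, 5, 6, 7} → 1.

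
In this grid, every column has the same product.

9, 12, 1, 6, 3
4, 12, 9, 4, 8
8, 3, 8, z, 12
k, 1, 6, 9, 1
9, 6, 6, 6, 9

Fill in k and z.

k = 1, z = 2

Columns 2 and 3 each multiply to 2592, so every column has product 2592.
Column 1: 9×4×8×9 = 2592, so the missing entry is 2592 ÷ 2592 = 1.
Column 4: 6×4×9×6 = 1296, so the missing entry is 2592 ÷ 1296 = 2.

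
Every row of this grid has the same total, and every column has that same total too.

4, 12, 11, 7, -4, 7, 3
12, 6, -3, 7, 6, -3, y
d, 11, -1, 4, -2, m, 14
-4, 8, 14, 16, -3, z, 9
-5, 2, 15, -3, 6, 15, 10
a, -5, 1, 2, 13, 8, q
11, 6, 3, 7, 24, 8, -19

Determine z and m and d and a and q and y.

Rows 1 and 5 both sum to 40, so that's the common total.
Row 2: 12 + 6 − 3 + 7 + 6 − 3 = 25, so its missing entry is 40 − 25 = 15.
Column 7: 3 + 15 + 14 + 9 + 10 − 19 = 32, so its missing entry is 40 − 32 = 8.
Row 6: -5 + 1 + 2 + 13 + 8 + 8 = 27, so its missing entry is 40 − 27 = 13.
Column 1: 4 + 12 − 4 − 5 + 13 + 11 = 31, so its missing entry is 40 − 31 = 9.
Row 3: 9 + 11 − 1 + 4 − 2 + 14 = 35, so its missing entry is 40 − 35 = 5.
Row 4: -4 + 8 + 14 + 16 − 3 + 9 = 40, so its missing entry is 40 − 40 = 0.

z = 0, m = 5, d = 9, a = 13, q = 8, y = 15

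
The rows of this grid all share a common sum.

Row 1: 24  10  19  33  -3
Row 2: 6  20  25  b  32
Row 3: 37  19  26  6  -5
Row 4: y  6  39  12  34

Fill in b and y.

b = 0, y = -8

The complete rows each total 83.
Row 2 is missing 83 − 83 = 0 (since 6 + 20 + 25 + 32 = 83).
Row 4 is missing 83 − 91 = -8 (since 6 + 39 + 12 + 34 = 91).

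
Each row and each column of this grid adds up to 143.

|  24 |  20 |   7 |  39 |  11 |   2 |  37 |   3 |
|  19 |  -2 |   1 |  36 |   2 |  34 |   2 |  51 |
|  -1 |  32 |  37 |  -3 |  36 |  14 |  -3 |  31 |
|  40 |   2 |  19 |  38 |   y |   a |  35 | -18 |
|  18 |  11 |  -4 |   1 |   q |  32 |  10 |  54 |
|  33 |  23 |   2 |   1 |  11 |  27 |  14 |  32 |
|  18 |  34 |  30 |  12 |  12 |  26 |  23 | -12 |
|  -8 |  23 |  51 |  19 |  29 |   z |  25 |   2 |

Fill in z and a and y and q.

Row 5: 18 + 11 − 4 + 1 + 32 + 10 + 54 = 122, so its missing entry is 143 − 122 = 21.
Row 8: -8 + 23 + 51 + 19 + 29 + 25 + 2 = 141, so its missing entry is 143 − 141 = 2.
Column 5: 11 + 2 + 36 + 21 + 11 + 12 + 29 = 122, so its missing entry is 143 − 122 = 21.
Row 4: 40 + 2 + 19 + 38 + 21 + 35 − 18 = 137, so its missing entry is 143 − 137 = 6.

z = 2, a = 6, y = 21, q = 21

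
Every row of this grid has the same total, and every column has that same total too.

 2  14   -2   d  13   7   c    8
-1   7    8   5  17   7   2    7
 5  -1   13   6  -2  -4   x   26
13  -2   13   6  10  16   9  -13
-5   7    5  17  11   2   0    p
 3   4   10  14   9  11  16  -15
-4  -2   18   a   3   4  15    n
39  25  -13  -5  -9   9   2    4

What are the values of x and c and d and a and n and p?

Rows 2 and 4 both sum to 52, so that's the common total.
The known cells in row 3 total 43, leaving 52 − 43 = 9 for the blank.
The known cells in column 7 total 53, leaving 52 − 53 = -1 for the blank.
The known cells in row 1 total 41, leaving 52 − 41 = 11 for the blank.
The known cells in column 4 total 54, leaving 52 − 54 = -2 for the blank.
The known cells in row 7 total 32, leaving 52 − 32 = 20 for the blank.
The known cells in row 5 total 37, leaving 52 − 37 = 15 for the blank.

x = 9, c = -1, d = 11, a = -2, n = 20, p = 15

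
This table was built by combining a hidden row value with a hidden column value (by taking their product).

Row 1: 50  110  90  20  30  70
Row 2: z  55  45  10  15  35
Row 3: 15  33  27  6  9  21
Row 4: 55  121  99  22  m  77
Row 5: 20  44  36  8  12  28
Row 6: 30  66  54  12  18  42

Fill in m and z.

m = 33, z = 25

Each row is a constant multiple of every other row — this is a multiplication table with the headers hidden.
Row 4 is 121/110 = 11/10 times row 1, so its entry in column 5 is 30 × 11/10 = 33.
Row 2 is 55/110 = 1/2 times row 1, so its entry in column 1 is 50 × 1/2 = 25.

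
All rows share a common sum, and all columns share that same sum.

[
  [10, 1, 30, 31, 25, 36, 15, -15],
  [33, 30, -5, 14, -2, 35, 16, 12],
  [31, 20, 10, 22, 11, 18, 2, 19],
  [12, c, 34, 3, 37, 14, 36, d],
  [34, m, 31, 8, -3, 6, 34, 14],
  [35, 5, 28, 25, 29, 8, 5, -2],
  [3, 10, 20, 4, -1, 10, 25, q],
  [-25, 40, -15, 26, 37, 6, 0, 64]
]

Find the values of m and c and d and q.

m = 9, c = 18, d = -21, q = 62

Rows 1 and 2 both sum to 133, so that's the common total.
The known cells in row 5 total 124, leaving 133 − 124 = 9 for the blank.
The known cells in column 2 total 115, leaving 133 − 115 = 18 for the blank.
The known cells in row 4 total 154, leaving 133 − 154 = -21 for the blank.
The known cells in row 7 total 71, leaving 133 − 71 = 62 for the blank.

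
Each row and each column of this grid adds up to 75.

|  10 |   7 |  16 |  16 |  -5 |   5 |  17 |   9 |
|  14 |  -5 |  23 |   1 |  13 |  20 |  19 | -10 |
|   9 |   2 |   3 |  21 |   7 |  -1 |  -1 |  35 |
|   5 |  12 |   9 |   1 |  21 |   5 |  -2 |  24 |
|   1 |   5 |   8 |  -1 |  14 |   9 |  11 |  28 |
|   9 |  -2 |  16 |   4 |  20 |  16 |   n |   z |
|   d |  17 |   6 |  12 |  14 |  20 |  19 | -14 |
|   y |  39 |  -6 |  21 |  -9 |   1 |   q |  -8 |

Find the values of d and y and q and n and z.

Column 8: 9 − 10 + 35 + 24 + 28 − 14 − 8 = 64, so its missing entry is 75 − 64 = 11.
Row 6: 9 − 2 + 16 + 4 + 20 + 16 + 11 = 74, so its missing entry is 75 − 74 = 1.
Column 7: 17 + 19 − 1 − 2 + 11 + 1 + 19 = 64, so its missing entry is 75 − 64 = 11.
Row 8: 39 − 6 + 21 − 9 + 1 + 11 − 8 = 49, so its missing entry is 75 − 49 = 26.
Row 7: 17 + 6 + 12 + 14 + 20 + 19 − 14 = 74, so its missing entry is 75 − 74 = 1.

d = 1, y = 26, q = 11, n = 1, z = 11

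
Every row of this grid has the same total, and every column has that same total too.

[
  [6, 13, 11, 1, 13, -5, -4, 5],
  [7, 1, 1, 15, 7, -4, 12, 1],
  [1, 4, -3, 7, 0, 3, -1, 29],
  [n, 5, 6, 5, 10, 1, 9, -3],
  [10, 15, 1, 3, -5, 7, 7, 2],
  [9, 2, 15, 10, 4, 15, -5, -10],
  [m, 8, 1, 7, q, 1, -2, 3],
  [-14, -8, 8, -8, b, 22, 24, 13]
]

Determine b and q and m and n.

b = 3, q = 8, m = 14, n = 7

Rows 1 and 2 both sum to 40, so that's the common total.
Row 8: -14 − 8 + 8 − 8 + 22 + 24 + 13 = 37, so its missing entry is 40 − 37 = 3.
Column 5: 13 + 7 + 0 + 10 − 5 + 4 + 3 = 32, so its missing entry is 40 − 32 = 8.
Row 4: 5 + 6 + 5 + 10 + 1 + 9 − 3 = 33, so its missing entry is 40 − 33 = 7.
Row 7: 8 + 1 + 7 + 8 + 1 − 2 + 3 = 26, so its missing entry is 40 − 26 = 14.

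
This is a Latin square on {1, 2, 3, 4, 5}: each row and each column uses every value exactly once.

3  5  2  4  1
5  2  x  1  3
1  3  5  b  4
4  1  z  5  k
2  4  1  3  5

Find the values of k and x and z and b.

At (row 3, col 4): row 3 already has {1, 3, 4, 5}, so the value is 2.
Cell (2,3): row 2 already has {1, 2, 3, 5} → 4.
At (row 4, col 3): column 3 already has {1, 2, 4, 5}, so the value is 3.
At (row 4, col 5): row 4 already has {1, 3, 4, 5}, so the value is 2.

k = 2, x = 4, z = 3, b = 2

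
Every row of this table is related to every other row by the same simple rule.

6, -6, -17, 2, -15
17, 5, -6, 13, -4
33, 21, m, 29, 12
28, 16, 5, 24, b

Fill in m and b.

The difference between any two rows is the same in every column — this is an addition table with the headers hidden.
Row 3 minus row 1 is 21 − (-6) = 27, so its entry in column 3 is -17 + 27 = 10.
Row 4 minus row 1 is 16 − (-6) = 22, so its entry in column 5 is -15 + 22 = 7.

m = 10, b = 7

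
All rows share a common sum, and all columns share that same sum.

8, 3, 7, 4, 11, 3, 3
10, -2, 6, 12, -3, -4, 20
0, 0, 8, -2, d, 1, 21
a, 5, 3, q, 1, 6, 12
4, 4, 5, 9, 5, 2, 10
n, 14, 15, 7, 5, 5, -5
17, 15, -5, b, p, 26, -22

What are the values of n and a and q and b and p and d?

n = -2, a = 2, q = 10, b = -1, p = 9, d = 11

Rows 1 and 2 both sum to 39, so that's the common total.
Row 3 has 0 + 0 + 8 − 2 + 1 + 21 = 28; the blank must be 39 − 28 = 11.
Column 5 has 11 − 3 + 11 + 1 + 5 + 5 = 30; the blank must be 39 − 30 = 9.
Row 6 has 14 + 15 + 7 + 5 + 5 − 5 = 41; the blank must be 39 − 41 = -2.
Column 1 has 8 + 10 + 0 + 4 − 2 + 17 = 37; the blank must be 39 − 37 = 2.
Row 4 has 2 + 5 + 3 + 1 + 6 + 12 = 29; the blank must be 39 − 29 = 10.
Row 7 has 17 + 15 − 5 + 9 + 26 − 22 = 40; the blank must be 39 − 40 = -1.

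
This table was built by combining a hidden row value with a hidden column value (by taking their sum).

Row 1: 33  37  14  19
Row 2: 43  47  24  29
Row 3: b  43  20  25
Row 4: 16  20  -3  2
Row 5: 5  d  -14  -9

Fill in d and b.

The difference between any two rows is the same in every column — this is an addition table with the headers hidden.
Row 5 minus row 1 is -14 − 14 = -28, so its entry in column 2 is 37 + (-28) = 9.
Row 3 minus row 1 is 20 − 14 = 6, so its entry in column 1 is 33 + 6 = 39.

d = 9, b = 39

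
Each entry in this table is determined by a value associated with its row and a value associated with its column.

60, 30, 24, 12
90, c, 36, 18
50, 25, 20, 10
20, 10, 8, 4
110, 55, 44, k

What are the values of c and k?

c = 45, k = 22

Each row is a constant multiple of every other row — this is a multiplication table with the headers hidden.
Row 2 is 36/24 = 3/2 times row 1, so its entry in column 2 is 30 × 3/2 = 45.
Row 5 is 44/24 = 11/6 times row 1, so its entry in column 4 is 12 × 11/6 = 22.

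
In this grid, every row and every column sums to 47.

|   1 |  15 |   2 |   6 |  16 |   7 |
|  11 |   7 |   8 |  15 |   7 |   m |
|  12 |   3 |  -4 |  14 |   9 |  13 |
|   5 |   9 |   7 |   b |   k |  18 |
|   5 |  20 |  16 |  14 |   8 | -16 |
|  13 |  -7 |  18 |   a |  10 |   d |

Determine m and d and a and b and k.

Column 5: 16 + 7 + 9 + 8 + 10 = 50, so its missing entry is 47 − 50 = -3.
Row 2: 11 + 7 + 8 + 15 + 7 = 48, so its missing entry is 47 − 48 = -1.
Column 6: 7 − 1 + 13 + 18 − 16 = 21, so its missing entry is 47 − 21 = 26.
Row 4: 5 + 9 + 7 − 3 + 18 = 36, so its missing entry is 47 − 36 = 11.
Row 6: 13 − 7 + 18 + 10 + 26 = 60, so its missing entry is 47 − 60 = -13.

m = -1, d = 26, a = -13, b = 11, k = -3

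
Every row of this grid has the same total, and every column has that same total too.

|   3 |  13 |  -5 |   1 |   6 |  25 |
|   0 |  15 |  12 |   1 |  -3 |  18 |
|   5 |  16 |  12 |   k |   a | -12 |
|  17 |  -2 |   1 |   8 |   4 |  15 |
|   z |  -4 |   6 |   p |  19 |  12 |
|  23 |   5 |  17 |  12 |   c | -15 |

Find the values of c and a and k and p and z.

c = 1, a = 16, k = 6, p = 15, z = -5

Rows 1 and 2 both sum to 43, so that's the common total.
Column 1 has 3 + 0 + 5 + 17 + 23 = 48; the blank must be 43 − 48 = -5.
Row 5 has -5 − 4 + 6 + 19 + 12 = 28; the blank must be 43 − 28 = 15.
Row 6 has 23 + 5 + 17 + 12 − 15 = 42; the blank must be 43 − 42 = 1.
Column 5 has 6 − 3 + 4 + 19 + 1 = 27; the blank must be 43 − 27 = 16.
Row 3 has 5 + 16 + 12 + 16 − 12 = 37; the blank must be 43 − 37 = 6.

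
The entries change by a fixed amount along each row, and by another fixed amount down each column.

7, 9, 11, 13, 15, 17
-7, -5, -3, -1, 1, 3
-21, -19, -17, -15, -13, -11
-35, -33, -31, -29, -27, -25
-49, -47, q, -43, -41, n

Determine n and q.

n = -39, q = -45

Along each row the entries change by 2 per step; down each column they change by -14.
Row 5: from -49 at column 1, stepping by 2 to column 6 gives -39.
Row 5: from -49 at column 1, stepping by 2 to column 3 gives -45.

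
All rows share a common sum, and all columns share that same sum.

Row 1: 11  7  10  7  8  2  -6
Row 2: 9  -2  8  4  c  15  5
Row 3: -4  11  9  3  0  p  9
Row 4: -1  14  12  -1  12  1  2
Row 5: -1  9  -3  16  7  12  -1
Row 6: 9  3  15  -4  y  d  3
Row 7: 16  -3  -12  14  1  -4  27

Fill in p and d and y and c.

Rows 1 and 4 both sum to 39, so that's the common total.
The known cells in row 3 total 28, leaving 39 − 28 = 11 for the blank.
The known cells in row 2 total 39, leaving 39 − 39 = 0 for the blank.
The known cells in column 5 total 28, leaving 39 − 28 = 11 for the blank.
The known cells in row 6 total 37, leaving 39 − 37 = 2 for the blank.

p = 11, d = 2, y = 11, c = 0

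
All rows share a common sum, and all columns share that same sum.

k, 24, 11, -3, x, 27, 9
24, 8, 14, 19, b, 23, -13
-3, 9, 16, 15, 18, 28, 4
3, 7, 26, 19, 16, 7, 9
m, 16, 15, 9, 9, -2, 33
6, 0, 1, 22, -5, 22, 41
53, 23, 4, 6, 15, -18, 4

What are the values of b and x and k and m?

b = 12, x = 22, k = -3, m = 7

Rows 3 and 4 both sum to 87, so that's the common total.
The known cells in row 5 total 80, leaving 87 − 80 = 7 for the blank.
The known cells in row 2 total 75, leaving 87 − 75 = 12 for the blank.
The known cells in column 5 total 65, leaving 87 − 65 = 22 for the blank.
The known cells in row 1 total 90, leaving 87 − 90 = -3 for the blank.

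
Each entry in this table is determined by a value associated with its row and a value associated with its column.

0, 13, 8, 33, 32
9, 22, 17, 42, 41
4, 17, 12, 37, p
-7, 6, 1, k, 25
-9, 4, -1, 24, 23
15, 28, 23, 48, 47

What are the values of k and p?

The difference between any two rows is the same in every column — this is an addition table with the headers hidden.
Row 4 minus row 1 is 1 − 8 = -7, so its entry in column 4 is 33 + (-7) = 26.
Row 3 minus row 1 is 12 − 8 = 4, so its entry in column 5 is 32 + 4 = 36.

k = 26, p = 36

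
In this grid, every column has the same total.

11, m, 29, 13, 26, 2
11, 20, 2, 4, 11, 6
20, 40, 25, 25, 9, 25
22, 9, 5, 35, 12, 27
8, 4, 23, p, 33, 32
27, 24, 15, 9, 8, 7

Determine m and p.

The complete columns each total 99.
Column 2 is missing 99 − 97 = 2 (since 20 + 40 + 9 + 4 + 24 = 97).
Column 4 is missing 99 − 86 = 13 (since 13 + 4 + 25 + 35 + 9 = 86).

m = 2, p = 13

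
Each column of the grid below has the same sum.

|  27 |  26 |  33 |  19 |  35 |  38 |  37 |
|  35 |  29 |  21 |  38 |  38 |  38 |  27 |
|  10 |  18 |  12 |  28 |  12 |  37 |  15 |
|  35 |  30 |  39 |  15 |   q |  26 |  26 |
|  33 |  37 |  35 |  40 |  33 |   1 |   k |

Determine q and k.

The complete columns each total 140.
Column 5 is missing 140 − 118 = 22 (since 35 + 38 + 12 + 33 = 118).
Column 7 is missing 140 − 105 = 35 (since 37 + 27 + 15 + 26 = 105).

q = 22, k = 35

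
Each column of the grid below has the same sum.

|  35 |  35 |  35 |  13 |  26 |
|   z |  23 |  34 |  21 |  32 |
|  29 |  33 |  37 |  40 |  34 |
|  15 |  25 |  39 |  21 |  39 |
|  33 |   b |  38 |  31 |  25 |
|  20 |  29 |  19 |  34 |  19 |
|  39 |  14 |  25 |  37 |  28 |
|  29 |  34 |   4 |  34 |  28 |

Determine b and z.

b = 38, z = 31

Columns 4 and 5 both add up to 231, so every column sums to 231.
Column 2: 35 + 23 + 33 + 25 + 29 + 14 + 34 = 193, so the missing entry is 231 − 193 = 38.
Column 1: 35 + 29 + 15 + 33 + 20 + 39 + 29 = 200, so the missing entry is 231 − 200 = 31.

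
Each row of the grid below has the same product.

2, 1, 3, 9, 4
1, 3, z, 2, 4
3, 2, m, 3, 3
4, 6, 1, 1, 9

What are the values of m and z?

m = 4, z = 9

Rows 1 and 4 each multiply to 216, so every row has product 216.
Row 3: 3×2×3×3 = 54, so the missing entry is 216 ÷ 54 = 4.
Row 2: 1×3×2×4 = 24, so the missing entry is 216 ÷ 24 = 9.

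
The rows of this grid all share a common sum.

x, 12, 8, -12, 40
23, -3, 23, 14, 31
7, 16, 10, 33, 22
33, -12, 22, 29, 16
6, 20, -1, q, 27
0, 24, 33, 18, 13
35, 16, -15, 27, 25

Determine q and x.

Rows 2 and 6 both add up to 88, so every row sums to 88.
Row 5: 6 + 20 − 1 + 27 = 52, so the missing entry is 88 − 52 = 36.
Row 1: 12 + 8 − 12 + 40 = 48, so the missing entry is 88 − 48 = 40.

q = 36, x = 40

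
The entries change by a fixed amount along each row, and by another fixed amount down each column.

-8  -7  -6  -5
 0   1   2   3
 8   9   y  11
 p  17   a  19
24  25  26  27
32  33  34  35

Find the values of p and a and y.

p = 16, a = 18, y = 10

Along each row the entries change by 1 per step; down each column they change by 8.
Row 4: from 17 at column 2, stepping by 1 to column 1 gives 16.
Row 4: from 17 at column 2, stepping by 1 to column 3 gives 18.
Row 3: from 8 at column 1, stepping by 1 to column 3 gives 10.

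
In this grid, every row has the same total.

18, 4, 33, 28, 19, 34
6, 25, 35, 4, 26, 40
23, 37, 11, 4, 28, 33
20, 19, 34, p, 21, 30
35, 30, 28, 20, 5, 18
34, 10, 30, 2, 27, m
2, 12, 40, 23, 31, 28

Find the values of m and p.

m = 33, p = 12

Row 5 sums to 136 and so does row 7; that's the common total.
In row 6 the known cells total 103, leaving 136 − 103 = 33.
In row 4 the known cells total 124, leaving 136 − 124 = 12.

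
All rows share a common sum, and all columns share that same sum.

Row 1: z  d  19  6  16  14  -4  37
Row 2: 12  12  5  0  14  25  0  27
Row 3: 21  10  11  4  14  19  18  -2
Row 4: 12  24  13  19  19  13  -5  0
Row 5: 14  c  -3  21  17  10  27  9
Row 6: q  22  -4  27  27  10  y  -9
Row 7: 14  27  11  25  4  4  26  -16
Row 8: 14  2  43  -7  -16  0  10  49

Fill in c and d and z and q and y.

Rows 2 and 3 both sum to 95, so that's the common total.
Column 7 has -4 + 0 + 18 − 5 + 27 + 26 + 10 = 72; the blank must be 95 − 72 = 23.
Row 6 has 22 − 4 + 27 + 27 + 10 + 23 − 9 = 96; the blank must be 95 − 96 = -1.
Column 1 has 12 + 21 + 12 + 14 − 1 + 14 + 14 = 86; the blank must be 95 − 86 = 9.
Row 1 has 9 + 19 + 6 + 16 + 14 − 4 + 37 = 97; the blank must be 95 − 97 = -2.
Row 5 has 14 − 3 + 21 + 17 + 10 + 27 + 9 = 95; the blank must be 95 − 95 = 0.

c = 0, d = -2, z = 9, q = -1, y = 23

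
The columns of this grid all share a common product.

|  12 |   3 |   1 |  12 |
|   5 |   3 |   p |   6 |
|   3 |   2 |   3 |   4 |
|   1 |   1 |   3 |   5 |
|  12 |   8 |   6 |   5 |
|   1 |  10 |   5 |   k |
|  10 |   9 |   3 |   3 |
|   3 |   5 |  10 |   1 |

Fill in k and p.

k = 3, p = 8

Columns 1 and 2 each multiply to 64800, so every column has product 64800.
Column 4: 12×6×4×5×5×3×1 = 21600, so the missing entry is 64800 ÷ 21600 = 3.
Column 3: 1×3×3×6×5×3×10 = 8100, so the missing entry is 64800 ÷ 8100 = 8.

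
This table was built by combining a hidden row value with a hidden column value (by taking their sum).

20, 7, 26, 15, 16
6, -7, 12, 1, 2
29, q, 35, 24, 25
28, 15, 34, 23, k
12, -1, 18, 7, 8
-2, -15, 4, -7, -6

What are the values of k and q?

The difference between any two rows is the same in every column — this is an addition table with the headers hidden.
Row 4 minus row 1 is 28 − 20 = 8, so its entry in column 5 is 16 + 8 = 24.
Row 3 minus row 1 is 29 − 20 = 9, so its entry in column 2 is 7 + 9 = 16.

k = 24, q = 16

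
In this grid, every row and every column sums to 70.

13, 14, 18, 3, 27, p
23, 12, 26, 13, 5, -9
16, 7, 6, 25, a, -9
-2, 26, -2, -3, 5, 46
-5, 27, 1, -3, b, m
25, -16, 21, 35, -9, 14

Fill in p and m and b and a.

Row 3 has 16 + 7 + 6 + 25 − 9 = 45; the blank must be 70 − 45 = 25.
Column 5 has 27 + 5 + 25 + 5 − 9 = 53; the blank must be 70 − 53 = 17.
Row 5 has -5 + 27 + 1 − 3 + 17 = 37; the blank must be 70 − 37 = 33.
Row 1 has 13 + 14 + 18 + 3 + 27 = 75; the blank must be 70 − 75 = -5.

p = -5, m = 33, b = 17, a = 25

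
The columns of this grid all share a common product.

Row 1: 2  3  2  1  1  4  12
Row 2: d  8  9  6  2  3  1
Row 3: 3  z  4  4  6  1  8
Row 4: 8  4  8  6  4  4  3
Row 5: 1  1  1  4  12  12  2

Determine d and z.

Columns 3 and 6 each multiply to 576, so every column has product 576.
Column 1: 2×3×8×1 = 48, so the missing entry is 576 ÷ 48 = 12.
Column 2: 3×8×4×1 = 96, so the missing entry is 576 ÷ 96 = 6.

d = 12, z = 6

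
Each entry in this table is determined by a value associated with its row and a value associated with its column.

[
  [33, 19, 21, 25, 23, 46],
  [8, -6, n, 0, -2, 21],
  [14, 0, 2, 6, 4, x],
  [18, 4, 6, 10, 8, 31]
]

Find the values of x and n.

x = 27, n = -4

The difference between any two rows is the same in every column — this is an addition table with the headers hidden.
Row 3 minus row 1 is 14 − 33 = -19, so its entry in column 6 is 46 + (-19) = 27.
Row 2 minus row 1 is 8 − 33 = -25, so its entry in column 3 is 21 + (-25) = -4.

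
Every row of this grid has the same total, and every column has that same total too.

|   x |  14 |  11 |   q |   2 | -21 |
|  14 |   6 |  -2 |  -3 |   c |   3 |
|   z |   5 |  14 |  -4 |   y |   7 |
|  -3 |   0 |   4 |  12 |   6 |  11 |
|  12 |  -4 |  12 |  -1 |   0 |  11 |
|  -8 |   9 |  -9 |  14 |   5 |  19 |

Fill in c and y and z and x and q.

Rows 4 and 5 both sum to 30, so that's the common total.
The known cells in column 4 total 18, leaving 30 − 18 = 12 for the blank.
The known cells in row 1 total 18, leaving 30 − 18 = 12 for the blank.
The known cells in column 1 total 27, leaving 30 − 27 = 3 for the blank.
The known cells in row 3 total 25, leaving 30 − 25 = 5 for the blank.
The known cells in row 2 total 18, leaving 30 − 18 = 12 for the blank.

c = 12, y = 5, z = 3, x = 12, q = 12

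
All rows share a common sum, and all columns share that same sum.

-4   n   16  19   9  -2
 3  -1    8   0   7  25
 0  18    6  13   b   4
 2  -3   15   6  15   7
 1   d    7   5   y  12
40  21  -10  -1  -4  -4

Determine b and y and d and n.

Rows 2 and 4 both sum to 42, so that's the common total.
Row 3 has 0 + 18 + 6 + 13 + 4 = 41; the blank must be 42 − 41 = 1.
Column 5 has 9 + 7 + 1 + 15 − 4 = 28; the blank must be 42 − 28 = 14.
Row 5 has 1 + 7 + 5 + 14 + 12 = 39; the blank must be 42 − 39 = 3.
Row 1 has -4 + 16 + 19 + 9 − 2 = 38; the blank must be 42 − 38 = 4.

b = 1, y = 14, d = 3, n = 4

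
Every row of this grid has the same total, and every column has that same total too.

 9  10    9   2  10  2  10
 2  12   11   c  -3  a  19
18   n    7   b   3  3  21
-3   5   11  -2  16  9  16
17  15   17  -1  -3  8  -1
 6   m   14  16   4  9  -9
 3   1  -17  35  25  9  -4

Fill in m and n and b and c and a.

m = 12, n = -3, b = 3, c = -1, a = 12

Rows 1 and 4 both sum to 52, so that's the common total.
Column 6: 2 + 3 + 9 + 8 + 9 + 9 = 40, so its missing entry is 52 − 40 = 12.
Row 6: 6 + 14 + 16 + 4 + 9 − 9 = 40, so its missing entry is 52 − 40 = 12.
Column 2: 10 + 12 + 5 + 15 + 12 + 1 = 55, so its missing entry is 52 − 55 = -3.
Row 3: 18 − 3 + 7 + 3 + 3 + 21 = 49, so its missing entry is 52 − 49 = 3.
Row 2: 2 + 12 + 11 − 3 + 12 + 19 = 53, so its missing entry is 52 − 53 = -1.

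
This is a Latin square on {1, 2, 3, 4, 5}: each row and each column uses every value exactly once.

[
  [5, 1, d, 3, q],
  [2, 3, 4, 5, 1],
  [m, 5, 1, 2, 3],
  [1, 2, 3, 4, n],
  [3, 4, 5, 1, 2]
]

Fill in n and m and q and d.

n = 5, m = 4, q = 4, d = 2

For row 3, column 1: row 3 already has {1, 2, 3, 5}; that leaves 4.
Cell (1,3): column 3 already has {1, 3, 4, 5} → 2.
For row 1, column 5: row 1 already has {1, 2, 3, 5}; that leaves 4.
At (row 4, col 5): row 4 already has {1, 2, 3, 4}, so the value is 5.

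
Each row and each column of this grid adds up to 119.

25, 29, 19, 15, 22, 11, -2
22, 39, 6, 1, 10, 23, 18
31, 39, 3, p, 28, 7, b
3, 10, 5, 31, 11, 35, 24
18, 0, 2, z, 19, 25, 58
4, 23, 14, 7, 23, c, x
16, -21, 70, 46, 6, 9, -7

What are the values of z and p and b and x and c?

Column 6: 11 + 23 + 7 + 35 + 25 + 9 = 110, so its missing entry is 119 − 110 = 9.
Row 5: 18 + 0 + 2 + 19 + 25 + 58 = 122, so its missing entry is 119 − 122 = -3.
Column 4: 15 + 1 + 31 − 3 + 7 + 46 = 97, so its missing entry is 119 − 97 = 22.
Row 3: 31 + 39 + 3 + 22 + 28 + 7 = 130, so its missing entry is 119 − 130 = -11.
Row 6: 4 + 23 + 14 + 7 + 23 + 9 = 80, so its missing entry is 119 − 80 = 39.

z = -3, p = 22, b = -11, x = 39, c = 9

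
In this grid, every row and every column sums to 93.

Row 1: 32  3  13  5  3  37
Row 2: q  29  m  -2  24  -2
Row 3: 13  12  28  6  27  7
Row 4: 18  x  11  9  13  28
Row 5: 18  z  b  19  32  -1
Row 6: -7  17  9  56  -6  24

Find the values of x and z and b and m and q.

Row 4 has 18 + 11 + 9 + 13 + 28 = 79; the blank must be 93 − 79 = 14.
Column 1 has 32 + 13 + 18 + 18 − 7 = 74; the blank must be 93 − 74 = 19.
Row 2 has 19 + 29 − 2 + 24 − 2 = 68; the blank must be 93 − 68 = 25.
Column 3 has 13 + 25 + 28 + 11 + 9 = 86; the blank must be 93 − 86 = 7.
Row 5 has 18 + 7 + 19 + 32 − 1 = 75; the blank must be 93 − 75 = 18.

x = 14, z = 18, b = 7, m = 25, q = 19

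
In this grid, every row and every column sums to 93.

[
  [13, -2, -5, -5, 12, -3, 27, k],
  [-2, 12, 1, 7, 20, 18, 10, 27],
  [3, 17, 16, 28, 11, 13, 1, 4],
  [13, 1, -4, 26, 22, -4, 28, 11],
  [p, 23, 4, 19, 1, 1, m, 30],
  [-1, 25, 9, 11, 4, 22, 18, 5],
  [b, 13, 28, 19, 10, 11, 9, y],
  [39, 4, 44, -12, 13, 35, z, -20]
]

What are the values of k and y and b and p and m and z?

Row 1 has 13 − 2 − 5 − 5 + 12 − 3 + 27 = 37; the blank must be 93 − 37 = 56.
Column 8 has 56 + 27 + 4 + 11 + 30 + 5 − 20 = 113; the blank must be 93 − 113 = -20.
Row 8 has 39 + 4 + 44 − 12 + 13 + 35 − 20 = 103; the blank must be 93 − 103 = -10.
Column 7 has 27 + 10 + 1 + 28 + 18 + 9 − 10 = 83; the blank must be 93 − 83 = 10.
Row 5 has 23 + 4 + 19 + 1 + 1 + 10 + 30 = 88; the blank must be 93 − 88 = 5.
Row 7 has 13 + 28 + 19 + 10 + 11 + 9 − 20 = 70; the blank must be 93 − 70 = 23.

k = 56, y = -20, b = 23, p = 5, m = 10, z = -10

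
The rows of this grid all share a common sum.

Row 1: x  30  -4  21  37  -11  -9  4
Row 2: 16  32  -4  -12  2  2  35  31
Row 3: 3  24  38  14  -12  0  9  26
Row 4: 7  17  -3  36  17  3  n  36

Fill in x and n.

x = 34, n = -11

The complete rows each total 102.
Row 1 is missing 102 − 68 = 34 (since 30 − 4 + 21 + 37 − 11 − 9 + 4 = 68).
Row 4 is missing 102 − 113 = -11 (since 7 + 17 − 3 + 36 + 17 + 3 + 36 = 113).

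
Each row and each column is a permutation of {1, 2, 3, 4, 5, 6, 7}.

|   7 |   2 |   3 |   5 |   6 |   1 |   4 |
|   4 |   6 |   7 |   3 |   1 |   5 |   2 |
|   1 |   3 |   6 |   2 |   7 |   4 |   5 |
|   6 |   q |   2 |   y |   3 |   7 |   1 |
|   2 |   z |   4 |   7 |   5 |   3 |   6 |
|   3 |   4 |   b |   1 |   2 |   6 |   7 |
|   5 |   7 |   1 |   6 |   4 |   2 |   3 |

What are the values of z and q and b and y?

z = 1, q = 5, b = 5, y = 4

Cell (4,4): column 4 already has {1, 2, 3, 5, 6, 7} → 4.
For row 4, column 2: row 4 already has {1, 2, 3, 4, 6, 7}; that leaves 5.
At (row 5, col 2): row 5 already has {2, 3, 4, 5, 6, 7}, so the value is 1.
At (row 6, col 3): row 6 already has {1, 2, 3, 4, 6, 7}, so the value is 5.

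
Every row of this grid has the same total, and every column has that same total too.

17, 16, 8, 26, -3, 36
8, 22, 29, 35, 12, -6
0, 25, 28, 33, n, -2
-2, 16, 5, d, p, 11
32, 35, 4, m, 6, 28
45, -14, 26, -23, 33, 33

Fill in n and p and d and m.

Rows 1 and 2 both sum to 100, so that's the common total.
Row 3 has 0 + 25 + 28 + 33 − 2 = 84; the blank must be 100 − 84 = 16.
Column 5 has -3 + 12 + 16 + 6 + 33 = 64; the blank must be 100 − 64 = 36.
Row 4 has -2 + 16 + 5 + 36 + 11 = 66; the blank must be 100 − 66 = 34.
Row 5 has 32 + 35 + 4 + 6 + 28 = 105; the blank must be 100 − 105 = -5.

n = 16, p = 36, d = 34, m = -5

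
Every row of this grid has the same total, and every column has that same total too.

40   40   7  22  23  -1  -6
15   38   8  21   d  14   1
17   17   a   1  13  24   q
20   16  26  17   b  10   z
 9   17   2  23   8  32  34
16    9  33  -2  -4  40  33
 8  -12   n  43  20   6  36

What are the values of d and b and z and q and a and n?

Rows 1 and 5 both sum to 125, so that's the common total.
Row 7 has 8 − 12 + 43 + 20 + 6 + 36 = 101; the blank must be 125 − 101 = 24.
Row 2 has 15 + 38 + 8 + 21 + 14 + 1 = 97; the blank must be 125 − 97 = 28.
Column 5 has 23 + 28 + 13 + 8 − 4 + 20 = 88; the blank must be 125 − 88 = 37.
Row 4 has 20 + 16 + 26 + 17 + 37 + 10 = 126; the blank must be 125 − 126 = -1.
Column 7 has -6 + 1 − 1 + 34 + 33 + 36 = 97; the blank must be 125 − 97 = 28.
Row 3 has 17 + 17 + 1 + 13 + 24 + 28 = 100; the blank must be 125 − 100 = 25.

d = 28, b = 37, z = -1, q = 28, a = 25, n = 24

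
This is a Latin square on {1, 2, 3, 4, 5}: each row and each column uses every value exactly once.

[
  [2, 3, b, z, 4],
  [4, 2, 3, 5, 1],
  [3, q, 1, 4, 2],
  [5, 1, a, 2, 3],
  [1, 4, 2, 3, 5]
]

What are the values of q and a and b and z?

For row 1, column 4: column 4 already has {2, 3, 4, 5}; that leaves 1.
Cell (1,3): row 1 already has {1, 2, 3, 4} → 5.
At (row 3, col 2): row 3 already has {1, 2, 3, 4}, so the value is 5.
For row 4, column 3: row 4 already has {1, 2, 3, 5}; that leaves 4.

q = 5, a = 4, b = 5, z = 1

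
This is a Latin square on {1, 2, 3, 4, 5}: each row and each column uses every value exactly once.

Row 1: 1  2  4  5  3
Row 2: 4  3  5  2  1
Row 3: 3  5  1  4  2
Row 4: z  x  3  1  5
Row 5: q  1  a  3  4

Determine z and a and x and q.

z = 2, a = 2, x = 4, q = 5

Cell (4,2): column 2 already has {1, 2, 3, 5} → 4.
At (row 5, col 3): column 3 already has {1, 3, 4, 5}, so the value is 2.
Cell (5,1): row 5 already has {1, 2, 3, 4} → 5.
Cell (4,1): row 4 already has {1, 3, 4, 5} → 2.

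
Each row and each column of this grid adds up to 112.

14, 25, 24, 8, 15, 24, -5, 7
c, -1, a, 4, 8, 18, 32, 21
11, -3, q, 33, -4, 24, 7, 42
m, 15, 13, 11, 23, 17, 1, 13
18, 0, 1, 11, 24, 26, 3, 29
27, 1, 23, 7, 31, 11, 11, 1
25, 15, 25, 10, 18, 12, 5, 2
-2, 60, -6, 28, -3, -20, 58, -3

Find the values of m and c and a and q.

m = 19, c = 0, a = 30, q = 2

Row 3: 11 − 3 + 33 − 4 + 24 + 7 + 42 = 110, so its missing entry is 112 − 110 = 2.
Column 3: 24 + 2 + 13 + 1 + 23 + 25 − 6 = 82, so its missing entry is 112 − 82 = 30.
Row 2: -1 + 30 + 4 + 8 + 18 + 32 + 21 = 112, so its missing entry is 112 − 112 = 0.
Row 4: 15 + 13 + 11 + 23 + 17 + 1 + 13 = 93, so its missing entry is 112 − 93 = 19.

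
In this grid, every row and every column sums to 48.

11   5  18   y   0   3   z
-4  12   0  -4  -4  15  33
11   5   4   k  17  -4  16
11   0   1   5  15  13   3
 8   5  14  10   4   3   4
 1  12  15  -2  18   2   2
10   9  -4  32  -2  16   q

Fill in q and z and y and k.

q = -13, z = 3, y = 8, k = -1

Row 7: 10 + 9 − 4 + 32 − 2 + 16 = 61, so its missing entry is 48 − 61 = -13.
Row 3: 11 + 5 + 4 + 17 − 4 + 16 = 49, so its missing entry is 48 − 49 = -1.
Column 4: -4 − 1 + 5 + 10 − 2 + 32 = 40, so its missing entry is 48 − 40 = 8.
Row 1: 11 + 5 + 18 + 8 + 0 + 3 = 45, so its missing entry is 48 − 45 = 3.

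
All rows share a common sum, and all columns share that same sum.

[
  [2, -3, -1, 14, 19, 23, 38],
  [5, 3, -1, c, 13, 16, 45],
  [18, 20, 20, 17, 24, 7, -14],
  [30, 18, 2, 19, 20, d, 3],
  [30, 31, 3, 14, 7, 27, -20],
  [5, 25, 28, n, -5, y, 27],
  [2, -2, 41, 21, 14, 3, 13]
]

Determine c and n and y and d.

Rows 1 and 3 both sum to 92, so that's the common total.
Row 2 has 5 + 3 − 1 + 13 + 16 + 45 = 81; the blank must be 92 − 81 = 11.
Column 4 has 14 + 11 + 17 + 19 + 14 + 21 = 96; the blank must be 92 − 96 = -4.
Row 6 has 5 + 25 + 28 − 4 − 5 + 27 = 76; the blank must be 92 − 76 = 16.
Row 4 has 30 + 18 + 2 + 19 + 20 + 3 = 92; the blank must be 92 − 92 = 0.

c = 11, n = -4, y = 16, d = 0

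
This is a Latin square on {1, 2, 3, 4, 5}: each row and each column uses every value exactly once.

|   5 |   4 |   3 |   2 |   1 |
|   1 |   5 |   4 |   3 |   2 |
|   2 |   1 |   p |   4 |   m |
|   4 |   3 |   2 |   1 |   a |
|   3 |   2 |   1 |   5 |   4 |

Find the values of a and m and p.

a = 5, m = 3, p = 5

For row 4, column 5: row 4 already has {1, 2, 3, 4}; that leaves 5.
Cell (3,5): column 5 already has {1, 2, 4, 5} → 3.
Cell (3,3): row 3 already has {1, 2, 3, 4} → 5.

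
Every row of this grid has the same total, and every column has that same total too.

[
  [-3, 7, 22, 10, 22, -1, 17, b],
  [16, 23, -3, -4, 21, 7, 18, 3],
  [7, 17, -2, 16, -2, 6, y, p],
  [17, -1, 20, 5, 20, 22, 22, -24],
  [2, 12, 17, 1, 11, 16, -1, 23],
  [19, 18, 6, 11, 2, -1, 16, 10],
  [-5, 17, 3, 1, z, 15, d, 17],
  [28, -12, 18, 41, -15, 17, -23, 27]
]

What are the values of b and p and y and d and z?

Rows 2 and 4 both sum to 81, so that's the common total.
Row 1: -3 + 7 + 22 + 10 + 22 − 1 + 17 = 74, so its missing entry is 81 − 74 = 7.
Column 8: 7 + 3 − 24 + 23 + 10 + 17 + 27 = 63, so its missing entry is 81 − 63 = 18.
Column 5: 22 + 21 − 2 + 20 + 11 + 2 − 15 = 59, so its missing entry is 81 − 59 = 22.
Row 3: 7 + 17 − 2 + 16 − 2 + 6 + 18 = 60, so its missing entry is 81 − 60 = 21.
Row 7: -5 + 17 + 3 + 1 + 22 + 15 + 17 = 70, so its missing entry is 81 − 70 = 11.

b = 7, p = 18, y = 21, d = 11, z = 22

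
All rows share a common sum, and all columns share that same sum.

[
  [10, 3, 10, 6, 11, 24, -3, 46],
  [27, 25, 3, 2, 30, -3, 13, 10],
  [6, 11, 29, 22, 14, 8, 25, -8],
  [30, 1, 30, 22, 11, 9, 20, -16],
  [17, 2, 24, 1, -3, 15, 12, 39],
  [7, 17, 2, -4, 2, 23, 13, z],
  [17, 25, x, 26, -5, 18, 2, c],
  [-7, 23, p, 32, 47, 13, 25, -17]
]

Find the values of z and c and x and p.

z = 47, c = 6, x = 18, p = -9

Rows 1 and 2 both sum to 107, so that's the common total.
The known cells in row 8 total 116, leaving 107 − 116 = -9 for the blank.
The known cells in column 3 total 89, leaving 107 − 89 = 18 for the blank.
The known cells in row 7 total 101, leaving 107 − 101 = 6 for the blank.
The known cells in row 6 total 60, leaving 107 − 60 = 47 for the blank.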